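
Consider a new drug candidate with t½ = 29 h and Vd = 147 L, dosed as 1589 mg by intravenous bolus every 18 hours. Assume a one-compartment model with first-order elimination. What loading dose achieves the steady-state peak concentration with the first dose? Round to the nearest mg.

f = (1/2)^(18/29) ≈ 0.650360; accumulation ratio R = 1/(1−f) ≈ 2.86008.
Loading dose to hit Cmax,ss on first dose: D_load = D_maint·R ≈ 1589 × 2.86008 ≈ 4544.67 mg.

4545 mg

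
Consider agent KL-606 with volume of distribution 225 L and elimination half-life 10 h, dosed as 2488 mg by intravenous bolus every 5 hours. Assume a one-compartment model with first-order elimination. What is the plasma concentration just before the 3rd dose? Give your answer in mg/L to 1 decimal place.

f = (1/2)^(τ/t½) = (1/2)^(5/10) ≈ 0.7071.
C₀ = D/Vd = 2488/225 ≈ 11.058 mg/L.
Before the 3rd dose, 2 doses have been given. Superposition: Cmin = C₀·(f + f²).
≈ 11.058 × (0.7071 + 0.5000) ≈ 11.058 × 1.2071 ≈ 13.348 mg/L.

13.3 mg/L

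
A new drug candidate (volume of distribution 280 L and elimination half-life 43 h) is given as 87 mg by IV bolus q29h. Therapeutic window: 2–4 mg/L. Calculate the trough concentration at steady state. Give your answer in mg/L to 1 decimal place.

0.5 mg/L

Over one 29-h interval, 29/43 ≈ 0.67442 half-lives elapse, leaving f ≈ 0.6266 of each dose.
Single-dose peak C₀ = D/Vd = 87/280 ≈ 0.311 mg/L.
Steady-state trough Cmin,ss = C₀·f/(1−f) ≈ 0.311 × 0.6266/0.3734 ≈ 0.522 mg/L.
Trough 0.5 mg/L vs MEC 2 mg/L: subtherapeutic.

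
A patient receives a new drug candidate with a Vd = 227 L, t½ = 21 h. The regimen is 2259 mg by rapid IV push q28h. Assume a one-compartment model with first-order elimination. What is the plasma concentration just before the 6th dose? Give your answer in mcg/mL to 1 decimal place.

f = (1/2)^(τ/t½) = (1/2)^(28/21) ≈ 0.3969.
C₀ = D/Vd = 2259/227 ≈ 9.952 mcg/mL.
Before the 6th dose, 5 doses have been given. Superposition: Cmin = C₀·(f + f² + … + f^5).
≈ 9.952 × (0.3969 + 0.1575 + 0.0625 + 0.0248 + 0.0098) ≈ 9.952 × 0.6515 ≈ 6.484 mcg/mL.

6.5 mcg/mL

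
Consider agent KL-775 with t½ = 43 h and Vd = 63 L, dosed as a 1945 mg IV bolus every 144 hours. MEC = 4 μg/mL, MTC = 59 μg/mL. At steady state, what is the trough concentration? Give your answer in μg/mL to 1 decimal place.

3.4 μg/mL

τ/t½ = 144/43 ≈ 3.3488, so fraction remaining f = (1/2)^(144/43) ≈ 0.0982.
Single-dose peak C₀ = D/Vd = 1945/63 ≈ 30.873 μg/mL.
Steady-state trough Cmin,ss = C₀·f/(1−f) ≈ 30.873 × 0.0982/0.9018 ≈ 3.362 μg/mL.
Trough 3.4 μg/mL vs MEC 4 μg/mL: subtherapeutic.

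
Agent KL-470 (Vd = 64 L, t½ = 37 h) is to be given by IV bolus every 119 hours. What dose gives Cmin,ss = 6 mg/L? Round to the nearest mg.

τ/t½ = 119/37 ≈ 3.2162, so f = (1/2)^(119/37) ≈ 0.107603.
Cmin,ss = (D/Vd)·f/(1−f), so D = Cmin,ss·Vd·(1−f)/f.
D = 6 × 64 × (1−f)/f ≈ 6 × 64 × 8.29342 ≈ 3184.67 mg.

3185 mg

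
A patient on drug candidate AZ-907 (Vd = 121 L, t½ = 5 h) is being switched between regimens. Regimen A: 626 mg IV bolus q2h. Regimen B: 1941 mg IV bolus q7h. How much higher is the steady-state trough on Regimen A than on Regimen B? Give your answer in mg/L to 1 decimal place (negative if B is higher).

6.4 mg/L

Regimen A: f = (1/2)^(2/5) ≈ 0.7579; Cmin,ss = (626/121)·f/(1−f) ≈ 16.196 mg/L.
Regimen B: f = (1/2)^(7/5) ≈ 0.3789; Cmin,ss = (1941/121)·f/(1−f) ≈ 9.786 mg/L.
Difference ≈ 16.196 − 9.786 ≈ 6.410 mg/L.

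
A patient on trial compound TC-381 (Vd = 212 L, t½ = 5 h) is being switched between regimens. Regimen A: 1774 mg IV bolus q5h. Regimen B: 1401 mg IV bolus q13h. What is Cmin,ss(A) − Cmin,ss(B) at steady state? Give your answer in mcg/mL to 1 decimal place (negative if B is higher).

7.1 mcg/mL

Regimen A: f = (1/2)^(5/5) ≈ 0.5000; Cmin,ss = (1774/212)·f/(1−f) ≈ 8.368 mcg/mL.
Regimen B: f = (1/2)^(13/5) ≈ 0.1649; Cmin,ss = (1401/212)·f/(1−f) ≈ 1.305 mcg/mL.
Difference ≈ 8.368 − 1.305 ≈ 7.063 mcg/mL.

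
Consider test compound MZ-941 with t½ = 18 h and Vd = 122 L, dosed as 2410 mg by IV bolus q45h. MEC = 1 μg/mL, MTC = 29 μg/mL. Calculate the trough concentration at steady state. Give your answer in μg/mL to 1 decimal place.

τ/t½ = 45/18 ≈ 2.5, so fraction remaining f = (1/2)^(45/18) ≈ 0.1768.
Each bolus raises the concentration by D/Vd = 2410/122 ≈ 19.754 μg/mL.
Steady-state trough Cmin,ss = C₀·f/(1−f) ≈ 19.754 × 0.1768/0.8232 ≈ 4.243 μg/mL.
Trough 4.2 μg/mL vs MEC 1 μg/mL: adequate.

4.2 μg/mL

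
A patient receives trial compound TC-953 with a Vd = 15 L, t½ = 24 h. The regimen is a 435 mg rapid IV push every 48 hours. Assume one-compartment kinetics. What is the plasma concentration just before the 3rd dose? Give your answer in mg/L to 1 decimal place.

f = (1/2)^(τ/t½) = (1/2)^(48/24) ≈ 0.2500.
C₀ = D/Vd = 435/15 ≈ 29.000 mg/L.
Before the 3rd dose, 2 doses have been given. Superposition: Cmin = C₀·(f + f²).
≈ 29.000 × (0.2500 + 0.0625) ≈ 29.000 × 0.3125 ≈ 9.062 mg/L.

9.1 mg/L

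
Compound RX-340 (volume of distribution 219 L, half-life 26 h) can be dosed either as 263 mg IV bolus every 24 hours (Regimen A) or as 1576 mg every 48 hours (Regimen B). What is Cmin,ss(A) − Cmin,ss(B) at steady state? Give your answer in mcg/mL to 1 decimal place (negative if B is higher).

-1.4 mcg/mL

Regimen A: f = (1/2)^(24/26) ≈ 0.5274; Cmin,ss = (263/219)·f/(1−f) ≈ 1.340 mcg/mL.
Regimen B: f = (1/2)^(48/26) ≈ 0.2781; Cmin,ss = (1576/219)·f/(1−f) ≈ 2.772 mcg/mL.
Difference ≈ 1.340 − 2.772 ≈ -1.432 mcg/mL.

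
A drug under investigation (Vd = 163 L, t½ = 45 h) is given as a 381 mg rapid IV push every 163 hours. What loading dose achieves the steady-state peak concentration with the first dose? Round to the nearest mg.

415 mg

f = (1/2)^(163/45) ≈ 0.081209; accumulation ratio R = 1/(1−f) ≈ 1.08839.
Loading dose to hit Cmax,ss on first dose: D_load = D_maint·R ≈ 381 × 1.08839 ≈ 414.68 mg.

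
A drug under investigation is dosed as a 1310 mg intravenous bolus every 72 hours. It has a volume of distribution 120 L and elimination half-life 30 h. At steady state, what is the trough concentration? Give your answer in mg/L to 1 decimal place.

2.6 mg/L

τ/t½ = 72/30 ≈ 2.4, so fraction remaining f = (1/2)^(72/30) ≈ 0.1895.
At steady state, accumulation factor R = 1/(1 − e^(−kτ)) ≈ 1.2338.
Single-dose peak C₀ = D/Vd = 1310/120 ≈ 10.917 mg/L.
Cmax,ss = C₀/(1 − f) ≈ 10.917/0.8105 ≈ 13.469 mg/L.
One interval later, Cmin,ss = Cmax,ss·e^(−kτ) ≈ 13.469 × 0.1895 ≈ 2.552 mg/L.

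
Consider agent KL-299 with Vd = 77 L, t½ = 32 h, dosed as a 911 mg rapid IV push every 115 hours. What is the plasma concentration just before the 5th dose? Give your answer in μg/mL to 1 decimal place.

1.1 μg/mL

f = (1/2)^(τ/t½) = (1/2)^(115/32) ≈ 0.0828.
C₀ = D/Vd = 911/77 ≈ 11.831 μg/mL.
Before the 5th dose, 4 doses have been given. Superposition: Cmin = C₀·(f + f² + … + f^4).
≈ 11.831 × (0.0828 + 0.0069 + 0.0006 + 0.0000) ≈ 11.831 × 0.0903 ≈ 1.068 μg/mL.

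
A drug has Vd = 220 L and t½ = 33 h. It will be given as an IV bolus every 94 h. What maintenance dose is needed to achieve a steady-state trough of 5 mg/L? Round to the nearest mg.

τ/t½ = 94/33 ≈ 2.8485, so f = (1/2)^(94/33) ≈ 0.138842.
Cmin,ss = (D/Vd)·f/(1−f), so D = Cmin,ss·Vd·(1−f)/f.
D = 5 × 220 × (1−f)/f ≈ 5 × 220 × 6.20243 ≈ 6822.67 mg.

6823 mg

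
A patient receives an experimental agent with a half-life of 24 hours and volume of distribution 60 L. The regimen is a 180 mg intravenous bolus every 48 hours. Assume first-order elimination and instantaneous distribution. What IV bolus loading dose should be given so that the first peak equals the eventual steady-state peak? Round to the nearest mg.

f = (1/2)^(48/24) ≈ 0.250000; accumulation ratio R = 1/(1−f) ≈ 1.33333.
Loading dose to hit Cmax,ss on first dose: D_load = D_maint·R ≈ 180 × 1.33333 ≈ 240.00 mg.

240 mg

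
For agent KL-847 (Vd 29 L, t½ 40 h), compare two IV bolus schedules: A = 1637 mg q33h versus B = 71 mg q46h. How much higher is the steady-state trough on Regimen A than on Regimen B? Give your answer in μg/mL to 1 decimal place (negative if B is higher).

71.2 μg/mL

Regimen A: f = (1/2)^(33/40) ≈ 0.5645; Cmin,ss = (1637/29)·f/(1−f) ≈ 73.169 μg/mL.
Regimen B: f = (1/2)^(46/40) ≈ 0.4506; Cmin,ss = (71/29)·f/(1−f) ≈ 2.008 μg/mL.
Difference ≈ 73.169 − 2.008 ≈ 71.161 μg/mL.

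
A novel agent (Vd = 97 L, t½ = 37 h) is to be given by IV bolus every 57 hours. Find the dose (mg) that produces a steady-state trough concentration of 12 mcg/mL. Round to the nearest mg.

2222 mg

τ/t½ = 57/37 ≈ 1.5405, so f = (1/2)^(57/37) ≈ 0.343757.
Cmin,ss = (D/Vd)·f/(1−f), so D = Cmin,ss·Vd·(1−f)/f.
D = 12 × 97 × (1−f)/f ≈ 12 × 97 × 1.90903 ≈ 2222.11 mg.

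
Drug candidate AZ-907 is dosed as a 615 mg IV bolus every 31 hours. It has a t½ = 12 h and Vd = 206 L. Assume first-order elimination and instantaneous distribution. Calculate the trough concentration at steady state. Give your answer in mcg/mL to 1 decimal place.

0.6 mcg/mL

k = ln2/t½ = ln2/12 ≈ 0.057762 h⁻¹; fraction remaining f = e^(−kτ) = e^(−0.057762×31) ≈ 0.1669.
At steady state, accumulation factor R = 1/(1 − e^(−kτ)) ≈ 1.2003.
Single-dose peak C₀ = D/Vd = 615/206 ≈ 2.985 mcg/mL.
Cmax,ss = C₀/(1 − f) ≈ 2.985/0.8331 ≈ 3.583 mcg/mL.
One interval later, Cmin,ss = Cmax,ss·e^(−kτ) ≈ 3.583 × 0.1669 ≈ 0.598 mcg/mL.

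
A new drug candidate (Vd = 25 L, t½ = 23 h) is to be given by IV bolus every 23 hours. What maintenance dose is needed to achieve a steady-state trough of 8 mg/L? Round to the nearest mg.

200 mg

τ/t½ = 23/23 ≈ 1, so f = (1/2)^(23/23) ≈ 0.500000.
Cmin,ss = (D/Vd)·f/(1−f), so D = Cmin,ss·Vd·(1−f)/f.
D = 8 × 25 × (1−f)/f ≈ 8 × 25 × 1.00000 ≈ 200.00 mg.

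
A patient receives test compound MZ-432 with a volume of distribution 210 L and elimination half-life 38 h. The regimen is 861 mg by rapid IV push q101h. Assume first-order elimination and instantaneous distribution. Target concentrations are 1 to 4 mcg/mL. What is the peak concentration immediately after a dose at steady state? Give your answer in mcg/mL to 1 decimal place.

τ/t½ = 101/38 ≈ 2.6579, so fraction remaining f = (1/2)^(101/38) ≈ 0.1585.
At steady state, accumulation factor R = 1/(1 − e^(−kτ)) ≈ 1.1884.
Each bolus raises the concentration by D/Vd = 861/210 ≈ 4.100 mcg/mL.
Steady-state peak Cmax,ss = C₀·R ≈ 4.100 × 1.1884 ≈ 4.872 mcg/mL.
Peak 4.9 mcg/mL vs MTC 4 mcg/mL: exceeds toxic threshold.

4.9 mcg/mL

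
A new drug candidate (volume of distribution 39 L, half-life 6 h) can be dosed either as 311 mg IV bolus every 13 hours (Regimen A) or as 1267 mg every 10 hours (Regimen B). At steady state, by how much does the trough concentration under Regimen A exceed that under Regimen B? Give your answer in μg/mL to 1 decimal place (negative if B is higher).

Regimen A: f = (1/2)^(13/6) ≈ 0.2227; Cmin,ss = (311/39)·f/(1−f) ≈ 2.285 μg/mL.
Regimen B: f = (1/2)^(10/6) ≈ 0.3150; Cmin,ss = (1267/39)·f/(1−f) ≈ 14.939 μg/mL.
Difference ≈ 2.285 − 14.939 ≈ -12.654 μg/mL.

-12.7 μg/mL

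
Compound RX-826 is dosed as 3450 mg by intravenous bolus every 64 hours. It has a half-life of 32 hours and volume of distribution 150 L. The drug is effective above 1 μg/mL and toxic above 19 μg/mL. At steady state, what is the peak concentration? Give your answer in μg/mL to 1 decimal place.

30.7 μg/mL

The dosing interval is 2 half-lives, so f = 2^(−2) = 0.25.
At steady state, R = 1/(1 − 0.25) = 4/3.
Single-dose peak C₀ = D/Vd = 3450/150 = 23 μg/mL.
Steady-state peak Cmax,ss = C₀·R = 23 × 4/3 ≈ 30.667 μg/mL.
Peak 30.7 μg/mL vs MTC 19 μg/mL: exceeds toxic threshold.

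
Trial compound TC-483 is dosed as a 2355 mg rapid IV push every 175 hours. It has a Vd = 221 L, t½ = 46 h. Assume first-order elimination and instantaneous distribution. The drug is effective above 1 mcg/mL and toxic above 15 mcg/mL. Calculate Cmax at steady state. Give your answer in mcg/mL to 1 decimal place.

k = ln2/t½ = ln2/46 ≈ 0.015068 h⁻¹; fraction remaining f = e^(−kτ) = e^(−0.015068×175) ≈ 0.0716.
Accumulation ratio R = 1/(1 − f) ≈ 1/0.9284 ≈ 1.0771.
Each bolus raises the concentration by D/Vd = 2355/221 ≈ 10.656 mcg/mL.
Steady-state peak Cmax,ss = C₀·R ≈ 10.656 × 1.0771 ≈ 11.478 mcg/mL.
Peak 11.5 mcg/mL vs MTC 15 mcg/mL: below toxic threshold.

11.5 mcg/mL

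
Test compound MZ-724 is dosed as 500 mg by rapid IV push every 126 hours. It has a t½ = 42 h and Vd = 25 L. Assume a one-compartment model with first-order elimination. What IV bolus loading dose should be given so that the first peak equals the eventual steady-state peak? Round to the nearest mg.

571 mg

f = (1/2)^(126/42) ≈ 0.125000; accumulation ratio R = 1/(1−f) ≈ 1.14286.
Loading dose to hit Cmax,ss on first dose: D_load = D_maint·R ≈ 500 × 1.14286 ≈ 571.43 mg.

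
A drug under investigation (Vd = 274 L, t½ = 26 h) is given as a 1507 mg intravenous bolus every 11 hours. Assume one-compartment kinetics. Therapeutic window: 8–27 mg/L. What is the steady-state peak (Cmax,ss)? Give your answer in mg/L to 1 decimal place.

τ/t½ = 11/26 ≈ 0.42308, so fraction remaining f = (1/2)^(11/26) ≈ 0.7458.
Accumulation ratio R = 1/(1 − f) ≈ 1/0.2542 ≈ 3.9339.
Each bolus raises the concentration by D/Vd = 1507/274 ≈ 5.500 mg/L.
Steady-state peak Cmax,ss = C₀·R ≈ 5.500 × 3.9339 ≈ 21.636 mg/L.
Peak 21.6 mg/L vs MTC 27 mg/L: below toxic threshold.

21.6 mg/L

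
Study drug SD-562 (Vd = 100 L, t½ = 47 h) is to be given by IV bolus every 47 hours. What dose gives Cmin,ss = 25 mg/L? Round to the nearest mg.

2500 mg

τ/t½ = 47/47 ≈ 1, so f = (1/2)^(47/47) ≈ 0.500000.
Cmin,ss = (D/Vd)·f/(1−f), so D = Cmin,ss·Vd·(1−f)/f.
D = 25 × 100 × (1−f)/f ≈ 25 × 100 × 1.00000 ≈ 2500.00 mg.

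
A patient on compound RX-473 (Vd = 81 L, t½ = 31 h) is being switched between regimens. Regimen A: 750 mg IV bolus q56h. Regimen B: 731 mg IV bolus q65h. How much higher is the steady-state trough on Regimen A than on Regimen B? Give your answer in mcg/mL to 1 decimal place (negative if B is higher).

1.0 mcg/mL

Regimen A: f = (1/2)^(56/31) ≈ 0.2859; Cmin,ss = (750/81)·f/(1−f) ≈ 3.707 mcg/mL.
Regimen B: f = (1/2)^(65/31) ≈ 0.2338; Cmin,ss = (731/81)·f/(1−f) ≈ 2.754 mcg/mL.
Difference ≈ 3.707 − 2.754 ≈ 0.953 mcg/mL.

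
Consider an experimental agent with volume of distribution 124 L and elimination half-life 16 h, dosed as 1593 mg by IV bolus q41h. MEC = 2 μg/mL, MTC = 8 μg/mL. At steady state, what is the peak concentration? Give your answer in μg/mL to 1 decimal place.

15.5 μg/mL

k = ln2/t½ = ln2/16 ≈ 0.043322 h⁻¹; fraction remaining f = e^(−kτ) = e^(−0.043322×41) ≈ 0.1693.
At steady state, accumulation factor R = 1/(1 − e^(−kτ)) ≈ 1.2038.
Single-dose peak C₀ = D/Vd = 1593/124 ≈ 12.847 μg/mL.
Steady-state peak Cmax,ss = C₀·R ≈ 12.847 × 1.2038 ≈ 15.465 μg/mL.
Peak 15.5 μg/mL vs MTC 8 μg/mL: exceeds toxic threshold.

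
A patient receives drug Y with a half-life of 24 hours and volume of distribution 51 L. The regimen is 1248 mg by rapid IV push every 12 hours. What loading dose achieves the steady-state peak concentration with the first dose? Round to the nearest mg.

f = (1/2)^(12/24) ≈ 0.707107; accumulation ratio R = 1/(1−f) ≈ 3.41422.
Loading dose to hit Cmax,ss on first dose: D_load = D_maint·R ≈ 1248 × 3.41422 ≈ 4260.95 mg.

4261 mg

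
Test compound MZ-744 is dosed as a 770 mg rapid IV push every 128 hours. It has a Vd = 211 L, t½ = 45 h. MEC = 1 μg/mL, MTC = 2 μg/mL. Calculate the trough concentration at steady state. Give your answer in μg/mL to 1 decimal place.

0.6 μg/mL

Over one 128-h interval, 128/45 ≈ 2.8444 half-lives elapse, leaving f ≈ 0.1392 of each dose.
At steady state, accumulation factor R = 1/(1 − e^(−kτ)) ≈ 1.1617.
Single-dose peak C₀ = D/Vd = 770/211 ≈ 3.649 μg/mL.
Cmax,ss = C₀/(1 − f) ≈ 3.649/0.8608 ≈ 4.239 μg/mL.
One interval later, Cmin,ss = Cmax,ss·e^(−kτ) ≈ 4.239 × 0.1392 ≈ 0.590 μg/mL.
Trough 0.6 μg/mL vs MEC 1 μg/mL: subtherapeutic.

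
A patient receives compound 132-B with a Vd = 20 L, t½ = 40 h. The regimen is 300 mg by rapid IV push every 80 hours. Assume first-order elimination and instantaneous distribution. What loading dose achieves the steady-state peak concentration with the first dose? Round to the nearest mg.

f = (1/2)^(80/40) ≈ 0.250000; accumulation ratio R = 1/(1−f) ≈ 1.33333.
Loading dose to hit Cmax,ss on first dose: D_load = D_maint·R ≈ 300 × 1.33333 ≈ 400.00 mg.

400 mg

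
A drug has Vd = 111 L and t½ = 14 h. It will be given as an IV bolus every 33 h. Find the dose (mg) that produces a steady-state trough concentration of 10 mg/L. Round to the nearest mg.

4577 mg

τ/t½ = 33/14 ≈ 2.3571, so f = (1/2)^(33/14) ≈ 0.195177.
Cmin,ss = (D/Vd)·f/(1−f), so D = Cmin,ss·Vd·(1−f)/f.
D = 10 × 111 × (1−f)/f ≈ 10 × 111 × 4.12355 ≈ 4577.14 mg.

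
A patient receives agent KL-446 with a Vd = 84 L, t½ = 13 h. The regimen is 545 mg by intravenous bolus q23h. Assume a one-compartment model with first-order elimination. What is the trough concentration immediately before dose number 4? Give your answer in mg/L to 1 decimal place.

2.6 mg/L

f = (1/2)^(τ/t½) = (1/2)^(23/13) ≈ 0.2934.
C₀ = D/Vd = 545/84 ≈ 6.488 mg/L.
Before the 4th dose, 3 doses have been given. Superposition: Cmin = C₀·(f + f² + … + f^3).
≈ 6.488 × (0.2934 + 0.0861 + 0.0253) ≈ 6.488 × 0.4048 ≈ 2.626 mg/L.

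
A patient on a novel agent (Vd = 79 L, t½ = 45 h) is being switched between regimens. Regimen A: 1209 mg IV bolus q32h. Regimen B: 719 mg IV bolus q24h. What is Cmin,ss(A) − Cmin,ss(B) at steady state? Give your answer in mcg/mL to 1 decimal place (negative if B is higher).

3.7 mcg/mL

Regimen A: f = (1/2)^(32/45) ≈ 0.6108; Cmin,ss = (1209/79)·f/(1−f) ≈ 24.017 mcg/mL.
Regimen B: f = (1/2)^(24/45) ≈ 0.6910; Cmin,ss = (719/79)·f/(1−f) ≈ 20.353 mcg/mL.
Difference ≈ 24.017 − 20.353 ≈ 3.664 mcg/mL.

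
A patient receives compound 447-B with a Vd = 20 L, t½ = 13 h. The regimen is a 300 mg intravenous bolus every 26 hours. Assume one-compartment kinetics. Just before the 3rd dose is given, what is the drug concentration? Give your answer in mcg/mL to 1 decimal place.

f = (1/2)^(τ/t½) = (1/2)^(26/13) ≈ 0.2500.
C₀ = D/Vd = 300/20 ≈ 15.000 mcg/mL.
Before the 3rd dose, 2 doses have been given. Superposition: Cmin = C₀·(f + f²).
≈ 15.000 × (0.2500 + 0.0625) ≈ 15.000 × 0.3125 ≈ 4.688 mcg/mL.

4.7 mcg/mL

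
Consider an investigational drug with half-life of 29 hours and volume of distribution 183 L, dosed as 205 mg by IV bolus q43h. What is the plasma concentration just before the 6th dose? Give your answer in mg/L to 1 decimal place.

f = (1/2)^(τ/t½) = (1/2)^(43/29) ≈ 0.3578.
C₀ = D/Vd = 205/183 ≈ 1.120 mg/L.
Before the 6th dose, 5 doses have been given. Superposition: Cmin = C₀·(f + f² + … + f^5).
≈ 1.120 × (0.3578 + 0.1280 + 0.0458 + 0.0164 + 0.0059) ≈ 1.120 × 0.5539 ≈ 0.620 mg/L.

0.6 mg/L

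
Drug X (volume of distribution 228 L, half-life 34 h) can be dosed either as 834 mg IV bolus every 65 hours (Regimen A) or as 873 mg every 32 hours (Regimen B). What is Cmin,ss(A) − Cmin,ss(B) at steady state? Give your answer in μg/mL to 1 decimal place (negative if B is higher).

-2.8 μg/mL

Regimen A: f = (1/2)^(65/34) ≈ 0.2658; Cmin,ss = (834/228)·f/(1−f) ≈ 1.324 μg/mL.
Regimen B: f = (1/2)^(32/34) ≈ 0.5208; Cmin,ss = (873/228)·f/(1−f) ≈ 4.161 μg/mL.
Difference ≈ 1.324 − 4.161 ≈ -2.837 μg/mL.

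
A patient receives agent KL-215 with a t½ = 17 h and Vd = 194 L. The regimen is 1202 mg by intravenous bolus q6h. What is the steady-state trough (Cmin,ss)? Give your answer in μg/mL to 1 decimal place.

22.4 μg/mL

τ/t½ = 6/17 ≈ 0.35294, so fraction remaining f = (1/2)^(6/17) ≈ 0.7830.
At steady state, accumulation factor R = 1/(1 − e^(−kτ)) ≈ 4.6083.
Single-dose peak C₀ = D/Vd = 1202/194 ≈ 6.196 μg/mL.
Cmax,ss = C₀/(1 − f) ≈ 6.196/0.2170 ≈ 28.553 μg/mL.
One interval later, Cmin,ss = Cmax,ss·e^(−kτ) ≈ 28.553 × 0.7830 ≈ 22.357 μg/mL.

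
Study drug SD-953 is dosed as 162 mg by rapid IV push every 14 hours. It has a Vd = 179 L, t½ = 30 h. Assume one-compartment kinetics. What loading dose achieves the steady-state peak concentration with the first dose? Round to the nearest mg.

f = (1/2)^(14/30) ≈ 0.723635; accumulation ratio R = 1/(1−f) ≈ 3.61840.
Loading dose to hit Cmax,ss on first dose: D_load = D_maint·R ≈ 162 × 3.61840 ≈ 586.18 mg.

586 mg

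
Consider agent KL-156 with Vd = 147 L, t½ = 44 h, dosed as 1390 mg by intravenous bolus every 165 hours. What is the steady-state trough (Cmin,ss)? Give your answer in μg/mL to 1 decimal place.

0.8 μg/mL

τ/t½ = 165/44 ≈ 3.75, so fraction remaining f = (1/2)^(165/44) ≈ 0.0743.
At steady state, accumulation factor R = 1/(1 − e^(−kτ)) ≈ 1.0803.
Each bolus raises the concentration by D/Vd = 1390/147 ≈ 9.456 μg/mL.
Cmax,ss = C₀/(1 − f) ≈ 9.456/0.9257 ≈ 10.215 μg/mL.
Steady-state trough Cmin,ss = Cmax,ss·f ≈ 10.215 × 0.0743 ≈ 0.759 μg/mL.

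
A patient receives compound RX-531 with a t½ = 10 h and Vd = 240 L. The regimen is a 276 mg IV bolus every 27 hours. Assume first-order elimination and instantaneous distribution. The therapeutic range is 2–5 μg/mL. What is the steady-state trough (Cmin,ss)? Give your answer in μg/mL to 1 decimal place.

k = ln2/t½ = ln2/10 ≈ 0.069315 h⁻¹; fraction remaining f = e^(−kτ) = e^(−0.069315×27) ≈ 0.1539.
At steady state, accumulation factor R = 1/(1 − e^(−kτ)) ≈ 1.1819.
Single-dose peak C₀ = D/Vd = 276/240 ≈ 1.150 μg/mL.
Steady-state peak Cmax,ss = C₀·R ≈ 1.150 × 1.1819 ≈ 1.359 μg/mL.
Steady-state trough Cmin,ss = Cmax,ss·f ≈ 1.359 × 0.1539 ≈ 0.209 μg/mL.
Trough 0.2 μg/mL vs MEC 2 μg/mL: subtherapeutic.

0.2 μg/mL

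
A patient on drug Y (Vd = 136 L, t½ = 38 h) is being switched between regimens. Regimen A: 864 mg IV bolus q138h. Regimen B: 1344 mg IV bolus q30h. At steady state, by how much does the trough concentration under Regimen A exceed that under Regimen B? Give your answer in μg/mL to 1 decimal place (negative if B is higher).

Regimen A: f = (1/2)^(138/38) ≈ 0.0807; Cmin,ss = (864/136)·f/(1−f) ≈ 0.558 μg/mL.
Regimen B: f = (1/2)^(30/38) ≈ 0.5786; Cmin,ss = (1344/136)·f/(1−f) ≈ 13.569 μg/mL.
Difference ≈ 0.558 − 13.569 ≈ -13.011 μg/mL.

-13.0 μg/mL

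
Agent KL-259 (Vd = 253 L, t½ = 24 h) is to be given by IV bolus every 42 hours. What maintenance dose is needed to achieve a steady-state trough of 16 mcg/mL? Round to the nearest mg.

9568 mg

τ/t½ = 42/24 ≈ 1.75, so f = (1/2)^(42/24) ≈ 0.297302.
Cmin,ss = (D/Vd)·f/(1−f), so D = Cmin,ss·Vd·(1−f)/f.
D = 16 × 253 × (1−f)/f ≈ 16 × 253 × 2.36358 ≈ 9567.77 mg.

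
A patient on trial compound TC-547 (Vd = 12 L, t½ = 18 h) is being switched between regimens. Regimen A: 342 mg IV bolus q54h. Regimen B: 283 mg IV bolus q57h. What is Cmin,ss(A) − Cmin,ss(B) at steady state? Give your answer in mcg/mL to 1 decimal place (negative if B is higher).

1.1 mcg/mL

Regimen A: f = (1/2)^(54/18) ≈ 0.1250; Cmin,ss = (342/12)·f/(1−f) ≈ 4.071 mcg/mL.
Regimen B: f = (1/2)^(57/18) ≈ 0.1114; Cmin,ss = (283/12)·f/(1−f) ≈ 2.957 mcg/mL.
Difference ≈ 4.071 − 2.957 ≈ 1.114 mcg/mL.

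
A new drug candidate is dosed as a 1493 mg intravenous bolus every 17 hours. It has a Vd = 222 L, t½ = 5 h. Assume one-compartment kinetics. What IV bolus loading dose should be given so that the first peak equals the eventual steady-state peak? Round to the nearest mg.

1649 mg

f = (1/2)^(17/5) ≈ 0.094732; accumulation ratio R = 1/(1−f) ≈ 1.10465.
Loading dose to hit Cmax,ss on first dose: D_load = D_maint·R ≈ 1493 × 1.10465 ≈ 1649.24 mg.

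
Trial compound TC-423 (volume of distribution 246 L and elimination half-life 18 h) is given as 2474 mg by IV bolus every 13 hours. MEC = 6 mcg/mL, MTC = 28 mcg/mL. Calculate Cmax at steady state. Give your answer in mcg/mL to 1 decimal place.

k = ln2/t½ = ln2/18 ≈ 0.038508 h⁻¹; fraction remaining f = e^(−kτ) = e^(−0.038508×13) ≈ 0.6062.
Accumulation ratio R = 1/(1 − f) ≈ 1/0.3938 ≈ 2.5394.
Each bolus raises the concentration by D/Vd = 2474/246 ≈ 10.057 mcg/mL.
Steady-state peak Cmax,ss = C₀·R ≈ 10.057 × 2.5394 ≈ 25.539 mcg/mL.
Peak 25.5 mcg/mL vs MTC 28 mcg/mL: below toxic threshold.

25.5 mcg/mL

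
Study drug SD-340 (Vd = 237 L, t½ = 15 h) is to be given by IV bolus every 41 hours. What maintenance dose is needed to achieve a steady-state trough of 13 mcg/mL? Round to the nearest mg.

17407 mg

τ/t½ = 41/15 ≈ 2.7333, so f = (1/2)^(41/15) ≈ 0.150378.
Cmin,ss = (D/Vd)·f/(1−f), so D = Cmin,ss·Vd·(1−f)/f.
D = 13 × 237 × (1−f)/f ≈ 13 × 237 × 5.64991 ≈ 17407.37 mg.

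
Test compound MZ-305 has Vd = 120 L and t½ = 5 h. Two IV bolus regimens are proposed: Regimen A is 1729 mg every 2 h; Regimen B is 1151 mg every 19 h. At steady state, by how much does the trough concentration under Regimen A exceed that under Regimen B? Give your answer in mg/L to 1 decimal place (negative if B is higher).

Regimen A: f = (1/2)^(2/5) ≈ 0.7579; Cmin,ss = (1729/120)·f/(1−f) ≈ 45.106 mg/L.
Regimen B: f = (1/2)^(19/5) ≈ 0.0718; Cmin,ss = (1151/120)·f/(1−f) ≈ 0.742 mg/L.
Difference ≈ 45.106 − 0.742 ≈ 44.364 mg/L.

44.4 mg/L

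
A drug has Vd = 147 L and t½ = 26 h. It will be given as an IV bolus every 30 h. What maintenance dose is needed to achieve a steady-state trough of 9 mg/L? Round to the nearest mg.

τ/t½ = 30/26 ≈ 1.1538, so f = (1/2)^(30/26) ≈ 0.449425.
Cmin,ss = (D/Vd)·f/(1−f), so D = Cmin,ss·Vd·(1−f)/f.
D = 9 × 147 × (1−f)/f ≈ 9 × 147 × 1.22507 ≈ 1620.77 mg.

1621 mg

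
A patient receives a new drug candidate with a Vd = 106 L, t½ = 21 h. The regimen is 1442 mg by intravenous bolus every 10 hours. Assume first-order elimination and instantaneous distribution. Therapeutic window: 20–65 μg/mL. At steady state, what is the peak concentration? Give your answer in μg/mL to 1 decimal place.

48.4 μg/mL

τ/t½ = 10/21 ≈ 0.47619, so fraction remaining f = (1/2)^(10/21) ≈ 0.7189.
At steady state, accumulation factor R = 1/(1 − e^(−kτ)) ≈ 3.5575.
Single-dose peak C₀ = D/Vd = 1442/106 ≈ 13.604 μg/mL.
Steady-state peak Cmax,ss = C₀·R ≈ 13.604 × 3.5575 ≈ 48.396 μg/mL.
Peak 48.4 μg/mL vs MTC 65 μg/mL: below toxic threshold.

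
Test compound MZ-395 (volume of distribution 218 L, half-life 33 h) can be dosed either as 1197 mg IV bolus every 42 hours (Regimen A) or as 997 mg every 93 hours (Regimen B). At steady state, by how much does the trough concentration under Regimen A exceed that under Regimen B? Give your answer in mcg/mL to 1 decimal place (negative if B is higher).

Regimen A: f = (1/2)^(42/33) ≈ 0.4139; Cmin,ss = (1197/218)·f/(1−f) ≈ 3.878 mcg/mL.
Regimen B: f = (1/2)^(93/33) ≈ 0.1418; Cmin,ss = (997/218)·f/(1−f) ≈ 0.756 mcg/mL.
Difference ≈ 3.878 − 0.756 ≈ 3.122 mcg/mL.

3.1 mcg/mL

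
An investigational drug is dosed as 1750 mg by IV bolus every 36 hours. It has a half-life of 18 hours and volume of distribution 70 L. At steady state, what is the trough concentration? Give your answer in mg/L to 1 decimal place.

τ = 36 h = 2 half-lives, so f = (1/2)^2 = 0.25.
Accumulation ratio R = 1/(1 − f) = 1/0.75 = 4/3.
Single-dose peak C₀ = D/Vd = 1750/70 = 25 mg/L.
Steady-state peak Cmax,ss = C₀·R = 25 × 4/3 ≈ 33.333 mg/L.
Steady-state trough Cmin,ss = Cmax,ss·f ≈ 33.333 × 0.25 ≈ 8.333 mg/L.

8.3 mg/L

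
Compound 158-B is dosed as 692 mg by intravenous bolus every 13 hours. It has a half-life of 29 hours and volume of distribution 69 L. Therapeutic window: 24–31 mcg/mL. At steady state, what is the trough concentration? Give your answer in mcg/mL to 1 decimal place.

k = ln2/t½ = ln2/29 ≈ 0.023902 h⁻¹; fraction remaining f = e^(−kτ) = e^(−0.023902×13) ≈ 0.7329.
At steady state, accumulation factor R = 1/(1 − e^(−kτ)) ≈ 3.7439.
Each bolus raises the concentration by D/Vd = 692/69 ≈ 10.029 mcg/mL.
Cmax,ss = C₀/(1 − f) ≈ 10.029/0.2671 ≈ 37.548 mcg/mL.
Steady-state trough Cmin,ss = Cmax,ss·f ≈ 37.548 × 0.7329 ≈ 27.519 mcg/mL.
Trough 27.5 mcg/mL vs MEC 24 mcg/mL: adequate.

27.5 mcg/mL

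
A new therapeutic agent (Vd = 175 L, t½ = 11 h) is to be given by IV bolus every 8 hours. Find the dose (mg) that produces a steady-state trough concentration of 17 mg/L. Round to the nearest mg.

τ/t½ = 8/11 ≈ 0.72727, so f = (1/2)^(8/11) ≈ 0.604045.
Cmin,ss = (D/Vd)·f/(1−f), so D = Cmin,ss·Vd·(1−f)/f.
D = 17 × 175 × (1−f)/f ≈ 17 × 175 × 0.65551 ≈ 1950.14 mg.

1950 mg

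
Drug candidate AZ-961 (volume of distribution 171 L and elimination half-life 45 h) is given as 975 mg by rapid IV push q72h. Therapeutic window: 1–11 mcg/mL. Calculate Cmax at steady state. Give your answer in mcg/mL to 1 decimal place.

8.5 mcg/mL

k = ln2/t½ = ln2/45 ≈ 0.015403 h⁻¹; fraction remaining f = e^(−kτ) = e^(−0.015403×72) ≈ 0.3299.
Accumulation ratio R = 1/(1 − f) ≈ 1/0.6701 ≈ 1.4923.
Single-dose peak C₀ = D/Vd = 975/171 ≈ 5.702 mcg/mL.
Steady-state peak Cmax,ss = C₀·R ≈ 5.702 × 1.4923 ≈ 8.509 mcg/mL.
Peak 8.5 mcg/mL vs MTC 11 mcg/mL: below toxic threshold.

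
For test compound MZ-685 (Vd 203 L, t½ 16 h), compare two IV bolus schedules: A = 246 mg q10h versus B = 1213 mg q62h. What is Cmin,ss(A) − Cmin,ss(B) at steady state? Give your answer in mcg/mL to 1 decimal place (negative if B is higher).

Regimen A: f = (1/2)^(10/16) ≈ 0.6484; Cmin,ss = (246/203)·f/(1−f) ≈ 2.235 mcg/mL.
Regimen B: f = (1/2)^(62/16) ≈ 0.0682; Cmin,ss = (1213/203)·f/(1−f) ≈ 0.437 mcg/mL.
Difference ≈ 2.235 − 0.437 ≈ 1.798 mcg/mL.

1.8 mcg/mL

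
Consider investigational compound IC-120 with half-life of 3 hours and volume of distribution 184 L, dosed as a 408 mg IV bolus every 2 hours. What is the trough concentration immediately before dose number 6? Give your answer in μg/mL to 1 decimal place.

3.4 μg/mL

f = (1/2)^(τ/t½) = (1/2)^(2/3) ≈ 0.6300.
C₀ = D/Vd = 408/184 ≈ 2.217 μg/mL.
Before the 6th dose, 5 doses have been given. Superposition: Cmin = C₀·(f + f² + … + f^5).
≈ 2.217 × (0.6300 + 0.3969 + 0.2500 + 0.1575 + 0.0992) ≈ 2.217 × 1.5336 ≈ 3.400 μg/mL.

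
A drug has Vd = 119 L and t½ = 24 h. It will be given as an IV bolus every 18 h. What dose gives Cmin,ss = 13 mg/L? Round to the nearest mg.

τ/t½ = 18/24 ≈ 0.75, so f = (1/2)^(18/24) ≈ 0.594604.
Cmin,ss = (D/Vd)·f/(1−f), so D = Cmin,ss·Vd·(1−f)/f.
D = 13 × 119 × (1−f)/f ≈ 13 × 119 × 0.68179 ≈ 1054.73 mg.

1055 mg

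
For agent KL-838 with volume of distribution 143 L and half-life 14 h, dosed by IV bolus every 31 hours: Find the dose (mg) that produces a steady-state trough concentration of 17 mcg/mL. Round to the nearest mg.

τ/t½ = 31/14 ≈ 2.2143, so f = (1/2)^(31/14) ≈ 0.215493.
Cmin,ss = (D/Vd)·f/(1−f), so D = Cmin,ss·Vd·(1−f)/f.
D = 17 × 143 × (1−f)/f ≈ 17 × 143 × 3.64052 ≈ 8850.10 mg.

8850 mg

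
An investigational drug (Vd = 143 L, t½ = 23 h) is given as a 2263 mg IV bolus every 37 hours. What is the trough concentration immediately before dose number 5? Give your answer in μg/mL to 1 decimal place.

7.6 μg/mL

f = (1/2)^(τ/t½) = (1/2)^(37/23) ≈ 0.3279.
C₀ = D/Vd = 2263/143 ≈ 15.825 μg/mL.
Before the 5th dose, 4 doses have been given. Superposition: Cmin = C₀·(f + f² + … + f^4).
≈ 15.825 × (0.3279 + 0.1075 + 0.0353 + 0.0116) ≈ 15.825 × 0.4823 ≈ 7.632 μg/mL.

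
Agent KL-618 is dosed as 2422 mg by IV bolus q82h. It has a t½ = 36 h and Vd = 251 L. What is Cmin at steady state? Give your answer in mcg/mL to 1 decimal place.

τ/t½ = 82/36 ≈ 2.2778, so fraction remaining f = (1/2)^(82/36) ≈ 0.2062.
Each bolus raises the concentration by D/Vd = 2422/251 ≈ 9.649 mcg/mL.
Steady-state trough Cmin,ss = C₀·f/(1−f) ≈ 9.649 × 0.2062/0.7938 ≈ 2.506 mcg/mL.

2.5 mcg/mL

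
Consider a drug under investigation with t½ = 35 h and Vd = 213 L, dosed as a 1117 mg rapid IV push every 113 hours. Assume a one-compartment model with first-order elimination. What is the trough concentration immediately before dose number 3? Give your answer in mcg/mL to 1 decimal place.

f = (1/2)^(τ/t½) = (1/2)^(113/35) ≈ 0.1067.
C₀ = D/Vd = 1117/213 ≈ 5.244 mcg/mL.
Before the 3rd dose, 2 doses have been given. Superposition: Cmin = C₀·(f + f²).
≈ 5.244 × (0.1067 + 0.0114) ≈ 5.244 × 0.1181 ≈ 0.619 mcg/mL.

0.6 mcg/mL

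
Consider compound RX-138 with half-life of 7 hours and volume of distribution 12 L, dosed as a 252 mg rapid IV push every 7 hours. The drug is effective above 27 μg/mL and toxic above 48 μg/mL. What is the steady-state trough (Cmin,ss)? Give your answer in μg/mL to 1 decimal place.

21.0 μg/mL

The dosing interval is 1 half-life, so f = 2^(−1) = 0.5.
At steady state, R = 1/(1 − 0.5) = 2/1.
Single-dose peak C₀ = D/Vd = 252/12 = 21 μg/mL.
Steady-state peak Cmax,ss = C₀·R = 21 × 2/1 ≈ 42.000 μg/mL.
Steady-state trough Cmin,ss = Cmax,ss·f ≈ 42.000 × 0.5 ≈ 21.000 μg/mL.
Trough 21.0 μg/mL vs MEC 27 μg/mL: subtherapeutic.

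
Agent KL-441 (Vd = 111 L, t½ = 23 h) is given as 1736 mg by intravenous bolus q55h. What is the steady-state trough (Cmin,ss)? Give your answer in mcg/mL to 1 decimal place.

3.7 mcg/mL

τ/t½ = 55/23 ≈ 2.3913, so fraction remaining f = (1/2)^(55/23) ≈ 0.1906.
Accumulation ratio R = 1/(1 − f) ≈ 1/0.8094 ≈ 1.2355.
Single-dose peak C₀ = D/Vd = 1736/111 ≈ 15.640 mcg/mL.
Steady-state peak Cmax,ss = C₀·R ≈ 15.640 × 1.2355 ≈ 19.323 mcg/mL.
Steady-state trough Cmin,ss = Cmax,ss·f ≈ 19.323 × 0.1906 ≈ 3.683 mcg/mL.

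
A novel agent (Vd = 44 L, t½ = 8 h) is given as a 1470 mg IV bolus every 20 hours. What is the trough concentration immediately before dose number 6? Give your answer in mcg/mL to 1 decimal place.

f = (1/2)^(τ/t½) = (1/2)^(20/8) ≈ 0.1768.
C₀ = D/Vd = 1470/44 ≈ 33.409 mcg/mL.
Before the 6th dose, 5 doses have been given. Superposition: Cmin = C₀·(f + f² + … + f^5).
≈ 33.409 × (0.1768 + 0.0313 + 0.0055 + 0.0010 + 0.0002) ≈ 33.409 × 0.2148 ≈ 7.176 mcg/mL.

7.2 mcg/mL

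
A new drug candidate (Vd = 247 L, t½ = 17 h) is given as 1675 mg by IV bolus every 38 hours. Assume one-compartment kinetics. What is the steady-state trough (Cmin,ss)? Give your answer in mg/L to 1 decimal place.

1.8 mg/L

τ/t½ = 38/17 ≈ 2.2353, so fraction remaining f = (1/2)^(38/17) ≈ 0.2124.
Accumulation ratio R = 1/(1 − f) ≈ 1/0.7876 ≈ 1.2697.
Each bolus raises the concentration by D/Vd = 1675/247 ≈ 6.781 mg/L.
Steady-state peak Cmax,ss = C₀·R ≈ 6.781 × 1.2697 ≈ 8.610 mg/L.
Steady-state trough Cmin,ss = Cmax,ss·f ≈ 8.610 × 0.2124 ≈ 1.829 mg/L.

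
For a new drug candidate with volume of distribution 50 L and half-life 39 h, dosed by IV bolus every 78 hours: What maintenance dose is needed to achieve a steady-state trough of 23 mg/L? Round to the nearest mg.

τ/t½ = 78/39 ≈ 2, so f = (1/2)^(78/39) ≈ 0.250000.
Cmin,ss = (D/Vd)·f/(1−f), so D = Cmin,ss·Vd·(1−f)/f.
D = 23 × 50 × (1−f)/f ≈ 23 × 50 × 3.00000 ≈ 3450.00 mg.

3450 mg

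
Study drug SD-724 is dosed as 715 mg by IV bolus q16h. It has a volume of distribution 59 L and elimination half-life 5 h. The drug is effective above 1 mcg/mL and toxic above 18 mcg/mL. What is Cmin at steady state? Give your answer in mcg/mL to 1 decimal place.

1.5 mcg/mL

Over one 16-h interval, 16/5 ≈ 3.2 half-lives elapse, leaving f ≈ 0.1088 of each dose.
At steady state, accumulation factor R = 1/(1 − e^(−kτ)) ≈ 1.1221.
Single-dose peak C₀ = D/Vd = 715/59 ≈ 12.119 mcg/mL.
Steady-state peak Cmax,ss = C₀·R ≈ 12.119 × 1.1221 ≈ 13.599 mcg/mL.
One interval later, Cmin,ss = Cmax,ss·e^(−kτ) ≈ 13.599 × 0.1088 ≈ 1.480 mcg/mL.
Trough 1.5 mcg/mL vs MEC 1 mcg/mL: adequate.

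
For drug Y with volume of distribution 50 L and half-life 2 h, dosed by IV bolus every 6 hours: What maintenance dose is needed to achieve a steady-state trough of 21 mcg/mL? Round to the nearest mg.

7350 mg

τ/t½ = 6/2 ≈ 3, so f = (1/2)^(6/2) ≈ 0.125000.
Cmin,ss = (D/Vd)·f/(1−f), so D = Cmin,ss·Vd·(1−f)/f.
D = 21 × 50 × (1−f)/f ≈ 21 × 50 × 7.00000 ≈ 7350.00 mg.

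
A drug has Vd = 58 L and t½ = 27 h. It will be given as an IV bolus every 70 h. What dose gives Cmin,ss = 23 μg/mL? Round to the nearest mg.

6712 mg

τ/t½ = 70/27 ≈ 2.5926, so f = (1/2)^(70/27) ≈ 0.165788.
Cmin,ss = (D/Vd)·f/(1−f), so D = Cmin,ss·Vd·(1−f)/f.
D = 23 × 58 × (1−f)/f ≈ 23 × 58 × 5.03180 ≈ 6712.42 mg.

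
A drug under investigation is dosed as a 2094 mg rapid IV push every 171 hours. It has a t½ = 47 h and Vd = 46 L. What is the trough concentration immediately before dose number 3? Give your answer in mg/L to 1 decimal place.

f = (1/2)^(τ/t½) = (1/2)^(171/47) ≈ 0.0803.
C₀ = D/Vd = 2094/46 ≈ 45.522 mg/L.
Before the 3rd dose, 2 doses have been given. Superposition: Cmin = C₀·(f + f²).
≈ 45.522 × (0.0803 + 0.0064) ≈ 45.522 × 0.0867 ≈ 3.947 mg/L.

3.9 mg/L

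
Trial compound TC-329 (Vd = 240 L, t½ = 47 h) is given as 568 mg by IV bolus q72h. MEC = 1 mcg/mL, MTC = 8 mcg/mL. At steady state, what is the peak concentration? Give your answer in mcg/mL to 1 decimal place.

Over one 72-h interval, 72/47 ≈ 1.5319 half-lives elapse, leaving f ≈ 0.3458 of each dose.
At steady state, accumulation factor R = 1/(1 − e^(−kτ)) ≈ 1.5286.
Each bolus raises the concentration by D/Vd = 568/240 ≈ 2.367 mcg/mL.
Cmax,ss = C₀/(1 − f) ≈ 2.367/0.6542 ≈ 3.618 mcg/mL.
Peak 3.6 mcg/mL vs MTC 8 mcg/mL: below toxic threshold.

3.6 mcg/mL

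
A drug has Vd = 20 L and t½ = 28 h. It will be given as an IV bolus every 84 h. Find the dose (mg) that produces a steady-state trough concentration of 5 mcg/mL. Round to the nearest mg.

700 mg

τ/t½ = 84/28 ≈ 3, so f = (1/2)^(84/28) ≈ 0.125000.
Cmin,ss = (D/Vd)·f/(1−f), so D = Cmin,ss·Vd·(1−f)/f.
D = 5 × 20 × (1−f)/f ≈ 5 × 20 × 7.00000 ≈ 700.00 mg.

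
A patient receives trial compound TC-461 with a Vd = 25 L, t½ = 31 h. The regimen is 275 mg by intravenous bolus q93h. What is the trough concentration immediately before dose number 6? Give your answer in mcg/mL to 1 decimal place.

1.6 mcg/mL

f = (1/2)^(τ/t½) = (1/2)^(93/31) ≈ 0.1250.
C₀ = D/Vd = 275/25 ≈ 11.000 mcg/mL.
Before the 6th dose, 5 doses have been given. Superposition: Cmin = C₀·(f + f² + … + f^5).
≈ 11.000 × (0.1250 + 0.0156 + 0.0020 + 0.0002 + 0.0000) ≈ 11.000 × 0.1428 ≈ 1.571 mcg/mL.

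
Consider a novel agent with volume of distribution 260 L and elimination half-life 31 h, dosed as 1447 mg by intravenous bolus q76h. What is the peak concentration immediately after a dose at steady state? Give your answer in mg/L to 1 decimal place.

Over one 76-h interval, 76/31 ≈ 2.4516 half-lives elapse, leaving f ≈ 0.1828 of each dose.
Accumulation ratio R = 1/(1 − f) ≈ 1/0.8172 ≈ 1.2237.
Each bolus raises the concentration by D/Vd = 1447/260 ≈ 5.565 mg/L.
Cmax,ss = C₀/(1 − f) ≈ 5.565/0.8172 ≈ 6.810 mg/L.

6.8 mg/L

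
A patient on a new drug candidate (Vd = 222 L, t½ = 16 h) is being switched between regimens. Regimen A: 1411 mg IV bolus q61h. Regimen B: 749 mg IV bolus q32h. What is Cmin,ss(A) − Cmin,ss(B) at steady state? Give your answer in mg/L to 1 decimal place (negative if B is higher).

-0.6 mg/L

Regimen A: f = (1/2)^(61/16) ≈ 0.0712; Cmin,ss = (1411/222)·f/(1−f) ≈ 0.487 mg/L.
Regimen B: f = (1/2)^(32/16) ≈ 0.2500; Cmin,ss = (749/222)·f/(1−f) ≈ 1.125 mg/L.
Difference ≈ 0.487 − 1.125 ≈ -0.638 mg/L.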